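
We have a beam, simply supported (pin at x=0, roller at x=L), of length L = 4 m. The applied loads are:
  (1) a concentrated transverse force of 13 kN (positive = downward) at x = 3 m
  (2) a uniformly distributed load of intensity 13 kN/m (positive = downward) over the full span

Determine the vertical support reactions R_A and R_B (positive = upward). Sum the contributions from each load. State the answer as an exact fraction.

R_A = 117/4 kN, R_B = 143/4 kN

Load 1 — point force P=13 kN at a=3 m (b=L-a=1):
  R_A = Pb/L = 13·1/4 = 13/4 kN
  R_B = Pa/L = 13·3/4 = 39/4 kN
Load 2 — uniform load w=13 kN/m over full span:
  R_A = wL/2 = 13·4/2 = 26 kN
  R_B = wL/2 = 13·4/2 = 26 kN
Superposition: R_A = 117/4 kN, R_B = 143/4 kN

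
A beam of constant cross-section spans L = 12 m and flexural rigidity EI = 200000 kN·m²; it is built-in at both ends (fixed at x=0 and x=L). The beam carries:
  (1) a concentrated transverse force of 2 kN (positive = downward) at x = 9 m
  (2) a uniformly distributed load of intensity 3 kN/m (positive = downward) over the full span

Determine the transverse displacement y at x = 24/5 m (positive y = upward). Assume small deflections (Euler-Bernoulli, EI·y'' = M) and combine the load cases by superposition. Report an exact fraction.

Load 1 — point force P=2 kN at a=9 m (b=L-a=3):
  y_1 = -Pb²x²(3aL-(3a+b)x)/(6L³EI)  [x≤a] = -2·3²·(24/5)²·(3·9·12-(3·9+3)·(24/5))/(6·12³·200000) = -9/250000 m
Load 2 — uniform load w=3 kN/m over full span:
  y_2 = -wx²(L-x)²/(24EI) = -3·(24/5)²·(12-(24/5))²/(24·200000) = -1458/1953125 m
Superposition: y = Σ y_i = -24453/31250000 m ≈ -0.000782 m

y(24/5) = -24453/31250000 m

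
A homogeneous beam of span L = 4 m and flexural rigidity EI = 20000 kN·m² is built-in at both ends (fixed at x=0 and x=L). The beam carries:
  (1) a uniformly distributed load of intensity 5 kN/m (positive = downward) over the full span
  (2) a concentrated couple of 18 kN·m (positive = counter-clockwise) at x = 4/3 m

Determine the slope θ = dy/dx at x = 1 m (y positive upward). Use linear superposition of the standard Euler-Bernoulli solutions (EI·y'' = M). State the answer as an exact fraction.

θ(1) = 1/40000 rad

Load 1 — uniform load w=5 kN/m over full span:
  θ_1 = -wx(L-x)(L-2x)/(12EI) = -5·1·(4-1)·(4-2·1)/(12·20000) = -1/8000 rad
Load 2 — applied couple M₀=18 kN·m at a=4/3 m (b=L-a=8/3):
  θ_2 = (R_Ax²/2 - M_Ax)/EI  [x≤a] with R_A=6, M_A=0 = (6·1²/2 - 0·1)/20000 = 3/20000 rad
Superposition: θ = Σ θ_i = 1/40000 rad ≈ 0.000025 rad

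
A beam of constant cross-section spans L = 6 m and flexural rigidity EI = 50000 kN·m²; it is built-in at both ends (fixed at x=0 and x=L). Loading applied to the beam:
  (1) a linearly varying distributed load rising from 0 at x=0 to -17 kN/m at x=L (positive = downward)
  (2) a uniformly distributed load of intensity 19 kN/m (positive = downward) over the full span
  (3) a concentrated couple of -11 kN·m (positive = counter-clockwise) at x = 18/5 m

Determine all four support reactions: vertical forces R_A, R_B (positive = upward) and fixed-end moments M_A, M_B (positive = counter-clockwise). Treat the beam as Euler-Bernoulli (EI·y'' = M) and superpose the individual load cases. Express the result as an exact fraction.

Load 1 — triangular load w₀=-17 kN/m (0→w₀ over full span):
  R_A = 3w₀L/20 = 3·(-17)·6/20 = -153/10 kN
  M_A = w₀L²/30 = (-17)·6²/30 = -102/5 kN·m
  R_B = 7w₀L/20 = 7·(-17)·6/20 = -357/10 kN
  M_B = -w₀L²/20 = -(-17)·6²/20 = 153/5 kN·m
Load 2 — uniform load w=19 kN/m over full span:
  R_A = wL/2 = 19·6/2 = 57 kN
  M_A = wL²/12 = 19·6²/12 = 57 kN·m
  R_B = wL/2 = 19·6/2 = 57 kN
  M_B = -wL²/12 = -19·6²/12 = -57 kN·m
Load 3 — applied couple M₀=-11 kN·m at a=18/5 m (b=L-a=12/5):
  R_A = 6M₀ab/L³ = 6·(-11)·(18/5)·(12/5)/6³ = -66/25 kN
  M_A = M₀b(2a-b)/L² = (-11)·(12/5)·(2·(18/5)-(12/5))/6² = -88/25 kN·m
  R_B = -6M₀ab/L³ = -6·(-11)·(18/5)·(12/5)/6³ = 66/25 kN
  M_B = M₀a(2b-a)/L² = (-11)·(18/5)·(2·(12/5)-(18/5))/6² = -33/25 kN·m
Superposition: R_A = 1953/50 kN, M_A = 827/25 kN·m, R_B = 1197/50 kN, M_B = -693/25 kN·m

R_A = 1953/50 kN, M_A = 827/25 kN·m, R_B = 1197/50 kN, M_B = -693/25 kN·m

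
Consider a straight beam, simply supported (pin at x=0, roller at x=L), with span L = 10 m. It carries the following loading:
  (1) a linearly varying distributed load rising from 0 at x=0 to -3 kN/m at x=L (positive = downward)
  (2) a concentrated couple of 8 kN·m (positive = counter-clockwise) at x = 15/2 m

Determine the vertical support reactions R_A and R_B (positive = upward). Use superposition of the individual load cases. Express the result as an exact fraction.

Load 1 — triangular load w₀=-3 kN/m (0→w₀ over full span):
  R_A = w₀L/6 = (-3)·10/6 = -5 kN
  R_B = w₀L/3 = (-3)·10/3 = -10 kN
Load 2 — applied couple M₀=8 kN·m at a=15/2 m (b=L-a=5/2):
  R_A = M₀/L = 8/10 = 4/5 kN
  R_B = -M₀/L = -8/10 = -4/5 kN
Superposition: R_A = -21/5 kN, R_B = -54/5 kN

R_A = -21/5 kN, R_B = -54/5 kN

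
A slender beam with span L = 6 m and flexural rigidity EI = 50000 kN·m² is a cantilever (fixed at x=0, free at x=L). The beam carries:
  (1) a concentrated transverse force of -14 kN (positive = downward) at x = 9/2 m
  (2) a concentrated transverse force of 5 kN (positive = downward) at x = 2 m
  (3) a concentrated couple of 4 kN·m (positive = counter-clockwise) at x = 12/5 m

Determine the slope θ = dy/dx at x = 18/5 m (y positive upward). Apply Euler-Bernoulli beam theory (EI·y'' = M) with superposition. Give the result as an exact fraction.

Load 1 — point force P=-14 kN at a=9/2 m (b=L-a=3/2):
  θ_1 = -Px(2a-x)/(2EI)  [x≤a] = -(-14)·(18/5)·(2·(9/2)-(18/5))/(2·50000) = 1701/625000 rad
Load 2 — point force P=5 kN at a=2 m (b=L-a=4):
  θ_2 = -Pa²/(2EI)  [x>a] = -5·2²/(2·50000) = -1/5000 rad
Load 3 — applied couple M₀=4 kN·m at a=12/5 m (b=L-a=18/5):
  θ_3 = M₀a/EI  [x>a] = 4·(12/5)/50000 = 3/15625 rad
Superposition: θ = Σ θ_i = 212/78125 rad ≈ 0.002714 rad

θ(18/5) = 212/78125 rad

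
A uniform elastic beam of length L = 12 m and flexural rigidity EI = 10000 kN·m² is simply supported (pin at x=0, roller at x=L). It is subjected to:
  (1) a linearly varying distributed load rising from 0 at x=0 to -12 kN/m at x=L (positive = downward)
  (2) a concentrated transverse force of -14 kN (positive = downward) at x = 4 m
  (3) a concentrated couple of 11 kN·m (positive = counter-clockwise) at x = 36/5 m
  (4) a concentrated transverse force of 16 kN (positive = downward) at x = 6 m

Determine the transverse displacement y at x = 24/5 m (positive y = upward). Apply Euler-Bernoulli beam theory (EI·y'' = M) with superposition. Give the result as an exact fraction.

y(24/5) = 1327111/9765625 m

Load 1 — triangular load w₀=-12 kN/m (0→w₀ over full span):
  y_1 = -w₀x(7L⁴-10L²x²+3x⁴)/(360LEI) = -(-12)·(24/5)·(7·12⁴-10·12²·(24/5)²+3·(24/5)⁴)/(360·12·10000) = 1478736/9765625 m
Load 2 — point force P=-14 kN at a=4 m (b=L-a=8):
  y_2 = -Pa(L-x)(2Lx-a²-x²)/(6LEI)  [x>a] = -(-14)·4·(12-(24/5))·(2·12·(24/5)-4²-(24/5)²)/(6·12·10000) = 3332/78125 m
Load 3 — applied couple M₀=11 kN·m at a=36/5 m (b=L-a=24/5):
  y_3 = (M₀x³/(6L)+C₁x)/EI  [x≤a] with C₁=M₀(3b²-L²)/(6L)=-286/25 = (11·(24/5)³/(6·12)+(-286/25)·(24/5))/10000 = -297/78125 m
Load 4 — point force P=16 kN at a=6 m (b=L-a=6):
  y_4 = -Pbx(L²-b²-x²)/(6LEI)  [x≤a] = -16·6·(24/5)·(12²-6²-(24/5)²)/(6·12·10000) = -4248/78125 m
Superposition: y = Σ y_i = 1327111/9765625 m ≈ 0.135896 m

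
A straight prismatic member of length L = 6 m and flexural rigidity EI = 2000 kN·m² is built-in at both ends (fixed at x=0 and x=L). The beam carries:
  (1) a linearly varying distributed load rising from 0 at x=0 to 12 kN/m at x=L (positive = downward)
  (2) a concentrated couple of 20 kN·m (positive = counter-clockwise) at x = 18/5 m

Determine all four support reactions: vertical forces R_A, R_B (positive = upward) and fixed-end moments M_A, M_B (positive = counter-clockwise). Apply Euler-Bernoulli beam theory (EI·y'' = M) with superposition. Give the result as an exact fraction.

Load 1 — triangular load w₀=12 kN/m (0→w₀ over full span):
  R_A = 3w₀L/20 = 3·12·6/20 = 54/5 kN
  M_A = w₀L²/30 = 12·6²/30 = 72/5 kN·m
  R_B = 7w₀L/20 = 7·12·6/20 = 126/5 kN
  M_B = -w₀L²/20 = -12·6²/20 = -108/5 kN·m
Load 2 — applied couple M₀=20 kN·m at a=18/5 m (b=L-a=12/5):
  R_A = 6M₀ab/L³ = 6·20·(18/5)·(12/5)/6³ = 24/5 kN
  M_A = M₀b(2a-b)/L² = 20·(12/5)·(2·(18/5)-(12/5))/6² = 32/5 kN·m
  R_B = -6M₀ab/L³ = -6·20·(18/5)·(12/5)/6³ = -24/5 kN
  M_B = M₀a(2b-a)/L² = 20·(18/5)·(2·(12/5)-(18/5))/6² = 12/5 kN·m
Superposition: R_A = 78/5 kN, M_A = 104/5 kN·m, R_B = 102/5 kN, M_B = -96/5 kN·m

R_A = 78/5 kN, M_A = 104/5 kN·m, R_B = 102/5 kN, M_B = -96/5 kN·m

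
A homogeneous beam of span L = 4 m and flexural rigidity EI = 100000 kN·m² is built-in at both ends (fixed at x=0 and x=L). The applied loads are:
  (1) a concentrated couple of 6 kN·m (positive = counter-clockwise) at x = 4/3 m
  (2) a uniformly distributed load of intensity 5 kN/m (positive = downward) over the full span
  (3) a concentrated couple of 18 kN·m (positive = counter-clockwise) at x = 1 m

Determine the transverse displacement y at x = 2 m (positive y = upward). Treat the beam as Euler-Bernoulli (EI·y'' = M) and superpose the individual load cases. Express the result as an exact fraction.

y(2) = 1/40000 m

Load 1 — applied couple M₀=6 kN·m at a=4/3 m (b=L-a=8/3):
  y_1 = (R_Ax³/6 - M_Ax²/2 - M₀(x-a)²/2)/EI  [x>a] with R_A=2, M_A=0 = (2·2³/6 - 0·2²/2 - 6·(2-(4/3))²/2)/100000 = 1/75000 m
Load 2 — uniform load w=5 kN/m over full span:
  y_2 = -wx²(L-x)²/(24EI) = -5·2²·(4-2)²/(24·100000) = -1/30000 m
Load 3 — applied couple M₀=18 kN·m at a=1 m (b=L-a=3):
  y_3 = (R_Ax³/6 - M_Ax²/2 - M₀(x-a)²/2)/EI  [x>a] with R_A=81/16, M_A=-27/8 = ((81/16)·2³/6 - (-27/8)·2²/2 - 18·(2-1)²/2)/100000 = 9/200000 m
Superposition: y = Σ y_i = 1/40000 m ≈ 0.000025 m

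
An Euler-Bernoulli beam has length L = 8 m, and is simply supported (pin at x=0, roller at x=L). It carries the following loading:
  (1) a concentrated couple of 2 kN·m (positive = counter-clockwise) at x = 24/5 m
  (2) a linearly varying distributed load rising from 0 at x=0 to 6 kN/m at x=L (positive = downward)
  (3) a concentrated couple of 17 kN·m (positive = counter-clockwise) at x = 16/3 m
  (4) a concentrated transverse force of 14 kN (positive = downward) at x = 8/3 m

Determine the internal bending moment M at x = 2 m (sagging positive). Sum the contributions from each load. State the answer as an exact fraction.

M(2) = 461/12 kN·m

Load 1 — applied couple M₀=2 kN·m at a=24/5 m (b=L-a=16/5):
  M_1 = M₀x/L  [x≤a] = 2·2/8 = 1/2 kN·m
Load 2 — triangular load w₀=6 kN/m (0→w₀ over full span):
  M_2 = w₀Lx/6 - w₀x³/(6L) = 6·8·2/6 - 6·2³/(6·8) = 15 kN·m
Load 3 — applied couple M₀=17 kN·m at a=16/3 m (b=L-a=8/3):
  M_3 = M₀x/L  [x≤a] = 17·2/8 = 17/4 kN·m
Load 4 — point force P=14 kN at a=8/3 m (b=L-a=16/3):
  M_4 = Pbx/L  [x≤a] = 14·(16/3)·2/8 = 56/3 kN·m
Superposition: M = Σ M_i = 461/12 kN·m ≈ 38.416667 kN·m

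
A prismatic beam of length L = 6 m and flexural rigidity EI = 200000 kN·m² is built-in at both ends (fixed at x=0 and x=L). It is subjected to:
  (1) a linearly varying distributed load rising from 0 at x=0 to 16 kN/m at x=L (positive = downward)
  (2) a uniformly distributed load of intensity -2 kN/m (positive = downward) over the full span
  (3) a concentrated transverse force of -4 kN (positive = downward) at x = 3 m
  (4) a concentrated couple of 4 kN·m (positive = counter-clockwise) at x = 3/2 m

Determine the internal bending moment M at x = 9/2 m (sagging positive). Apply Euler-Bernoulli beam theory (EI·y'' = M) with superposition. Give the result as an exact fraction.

M(9/2) = 179/40 kN·m

Load 1 — triangular load w₀=16 kN/m (0→w₀ over full span):
  M_1 = 3w₀Lx/20 - w₀L²/30 - w₀x³/(6L) = 3·16·6·(9/2)/20 - 16·6²/30 - 16·(9/2)³/(6·6) = 51/10 kN·m
Load 2 — uniform load w=-2 kN/m over full span:
  M_2 = wLx/2 - wL²/12 - wx²/2 = (-2)·6·(9/2)/2 - (-2)·6²/12 - (-2)·(9/2)²/2 = -3/4 kN·m
Load 3 — point force P=-4 kN at a=3 m (b=L-a=3):
  M_3 = Pa²(a+3b)(L-x)/L³ - Pa²b/L²  [x>a] = (-4)·3²·(3+3·3)·(6-(9/2))/6³ - (-4)·3²·3/6² = 0 kN·m
Load 4 — applied couple M₀=4 kN·m at a=3/2 m (b=L-a=9/2):
  M_4 = R_Ax - M_A - M₀  [x>a] with R_A=3/4, M_A=-3/4 = (3/4)·(9/2) - (-3/4) - 4 = 1/8 kN·m
Superposition: M = Σ M_i = 179/40 kN·m ≈ 4.475000 kN·m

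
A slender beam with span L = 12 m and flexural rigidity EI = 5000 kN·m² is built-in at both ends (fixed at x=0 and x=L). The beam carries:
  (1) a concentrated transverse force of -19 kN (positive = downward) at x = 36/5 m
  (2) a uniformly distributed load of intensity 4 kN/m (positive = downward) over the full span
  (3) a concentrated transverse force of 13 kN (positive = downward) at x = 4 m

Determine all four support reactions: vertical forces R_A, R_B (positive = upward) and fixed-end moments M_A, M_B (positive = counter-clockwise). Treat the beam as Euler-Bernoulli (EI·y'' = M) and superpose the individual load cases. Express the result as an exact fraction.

Load 1 — point force P=-19 kN at a=36/5 m (b=L-a=24/5):
  R_A = Pb²(3a+b)/L³ = (-19)·(24/5)²·(3·(36/5)+(24/5))/12³ = -836/125 kN
  M_A = Pab²/L² = (-19)·(36/5)·(24/5)²/12² = -2736/125 kN·m
  R_B = Pa²(a+3b)/L³ = (-19)·(36/5)²·((36/5)+3·(24/5))/12³ = -1539/125 kN
  M_B = -Pa²b/L² = -(-19)·(36/5)²·(24/5)/12² = 4104/125 kN·m
Load 2 — uniform load w=4 kN/m over full span:
  R_A = wL/2 = 4·12/2 = 24 kN
  M_A = wL²/12 = 4·12²/12 = 48 kN·m
  R_B = wL/2 = 4·12/2 = 24 kN
  M_B = -wL²/12 = -4·12²/12 = -48 kN·m
Load 3 — point force P=13 kN at a=4 m (b=L-a=8):
  R_A = Pb²(3a+b)/L³ = 13·8²·(3·4+8)/12³ = 260/27 kN
  M_A = Pab²/L² = 13·4·8²/12² = 208/9 kN·m
  R_B = Pa²(a+3b)/L³ = 13·4²·(4+3·8)/12³ = 91/27 kN
  M_B = -Pa²b/L² = -13·4²·8/12² = -104/9 kN·m
Superposition: R_A = 90928/3375 kN, M_A = 55376/1125 kN·m, R_B = 50822/3375 kN, M_B = -30064/1125 kN·m

R_A = 90928/3375 kN, M_A = 55376/1125 kN·m, R_B = 50822/3375 kN, M_B = -30064/1125 kN·m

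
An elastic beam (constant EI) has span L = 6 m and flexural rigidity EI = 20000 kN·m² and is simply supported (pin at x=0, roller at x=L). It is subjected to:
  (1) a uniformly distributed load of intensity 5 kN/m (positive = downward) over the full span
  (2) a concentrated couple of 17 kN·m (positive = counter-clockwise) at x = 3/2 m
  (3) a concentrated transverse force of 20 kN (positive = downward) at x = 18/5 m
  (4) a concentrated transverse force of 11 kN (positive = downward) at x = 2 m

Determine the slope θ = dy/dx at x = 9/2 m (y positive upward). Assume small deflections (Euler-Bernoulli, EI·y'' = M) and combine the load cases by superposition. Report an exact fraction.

Load 1 — uniform load w=5 kN/m over full span:
  θ_1 = -w(L³-6Lx²+4x³)/(24EI) = -5·(6³-6·6·(9/2)²+4·(9/2)³)/(24·20000) = 99/64000 rad
Load 2 — applied couple M₀=17 kN·m at a=3/2 m (b=L-a=9/2):
  θ_2 = (M₀x²/(2L)-M₀(x-a)+C₁)/EI  [x>a] with C₁=M₀(3b²-L²)/(6L)=187/16 = (17·(9/2)²/(2·6)-17·((9/2)-(3/2))+(187/16))/20000 = -17/32000 rad
Load 3 — point force P=20 kN at a=18/5 m (b=L-a=12/5):
  θ_3 = -Pa(2L²-6Lx+3x²+a²)/(6LEI)  [x>a] = -20·(18/5)·(2·6²-6·6·(9/2)+3·(9/2)²+(18/5)²)/(6·6·20000) = 1629/1000000 rad
Load 4 — point force P=11 kN at a=2 m (b=L-a=4):
  θ_4 = -Pa(2L²-6Lx+3x²+a²)/(6LEI)  [x>a] = -11·2·(2·6²-6·6·(9/2)+3·(9/2)²+2²)/(6·6·20000) = 1111/1440000 rad
Superposition: θ = Σ θ_i = 245963/72000000 rad ≈ 0.003416 rad

θ(9/2) = 245963/72000000 rad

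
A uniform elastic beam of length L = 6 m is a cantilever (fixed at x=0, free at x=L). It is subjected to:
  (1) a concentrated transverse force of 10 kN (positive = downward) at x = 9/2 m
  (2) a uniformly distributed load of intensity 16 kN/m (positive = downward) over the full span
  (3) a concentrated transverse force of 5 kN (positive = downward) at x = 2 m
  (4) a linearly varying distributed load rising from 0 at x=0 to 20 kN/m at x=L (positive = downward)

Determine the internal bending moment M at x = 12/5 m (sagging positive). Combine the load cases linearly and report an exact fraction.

M(12/5) = -5709/25 kN·m

Load 1 — point force P=10 kN at a=9/2 m (b=L-a=3/2):
  M_1 = -P(a-x)  [x≤a] = -10·((9/2)-(12/5)) = -21 kN·m
Load 2 — uniform load w=16 kN/m over full span:
  M_2 = -w(L-x)²/2 = -16·(6-(12/5))²/2 = -2592/25 kN·m
Load 3 — point force P=5 kN at a=2 m (b=L-a=4):
  M_3 = 0  [x>a] = 0 kN·m
Load 4 — triangular load w₀=20 kN/m (0→w₀ over full span):
  M_4 = w₀Lx/2 - w₀L²/3 - w₀x³/(6L) = 20·6·(12/5)/2 - 20·6²/3 - 20·(12/5)³/(6·6) = -2592/25 kN·m
Superposition: M = Σ M_i = -5709/25 kN·m ≈ -228.360000 kN·m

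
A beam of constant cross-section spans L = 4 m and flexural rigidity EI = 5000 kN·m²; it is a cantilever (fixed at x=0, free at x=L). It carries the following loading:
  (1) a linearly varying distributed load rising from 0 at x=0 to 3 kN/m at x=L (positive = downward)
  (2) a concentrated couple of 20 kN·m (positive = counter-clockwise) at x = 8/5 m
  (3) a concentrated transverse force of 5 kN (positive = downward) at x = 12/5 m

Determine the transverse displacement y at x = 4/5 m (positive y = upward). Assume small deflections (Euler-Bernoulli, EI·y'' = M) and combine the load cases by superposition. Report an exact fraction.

y(4/5) = -9512/29296875 m

Load 1 — triangular load w₀=3 kN/m (0→w₀ over full span):
  y_1 = (w₀Lx³/12-w₀L²x²/6-w₀x⁵/(120L))/EI = (3·4·(4/5)³/12-3·4²·(4/5)²/6-3·(4/5)⁵/(120·4))/5000 = -9004/9765625 m
Load 2 — applied couple M₀=20 kN·m at a=8/5 m (b=L-a=12/5):
  y_2 = M₀x²/(2EI)  [x≤a] = 20·(4/5)²/(2·5000) = 4/3125 m
Load 3 — point force P=5 kN at a=12/5 m (b=L-a=8/5):
  y_3 = -Px²(3a-x)/(6EI)  [x≤a] = -5·(4/5)²·(3·(12/5)-(4/5))/(6·5000) = -32/46875 m
Superposition: y = Σ y_i = -9512/29296875 m ≈ -0.000325 m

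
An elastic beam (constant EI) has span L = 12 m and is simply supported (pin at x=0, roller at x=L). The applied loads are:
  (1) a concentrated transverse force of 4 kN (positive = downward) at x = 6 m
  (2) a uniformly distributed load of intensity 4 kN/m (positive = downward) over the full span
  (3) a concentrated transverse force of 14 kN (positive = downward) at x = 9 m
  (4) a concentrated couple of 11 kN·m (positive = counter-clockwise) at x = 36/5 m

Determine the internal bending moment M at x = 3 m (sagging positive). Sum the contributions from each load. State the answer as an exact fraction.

M(3) = 293/4 kN·m

Load 1 — point force P=4 kN at a=6 m (b=L-a=6):
  M_1 = Pbx/L  [x≤a] = 4·6·3/12 = 6 kN·m
Load 2 — uniform load w=4 kN/m over full span:
  M_2 = wx(L-x)/2 = 4·3·(12-3)/2 = 54 kN·m
Load 3 — point force P=14 kN at a=9 m (b=L-a=3):
  M_3 = Pbx/L  [x≤a] = 14·3·3/12 = 21/2 kN·m
Load 4 — applied couple M₀=11 kN·m at a=36/5 m (b=L-a=24/5):
  M_4 = M₀x/L  [x≤a] = 11·3/12 = 11/4 kN·m
Superposition: M = Σ M_i = 293/4 kN·m ≈ 73.250000 kN·m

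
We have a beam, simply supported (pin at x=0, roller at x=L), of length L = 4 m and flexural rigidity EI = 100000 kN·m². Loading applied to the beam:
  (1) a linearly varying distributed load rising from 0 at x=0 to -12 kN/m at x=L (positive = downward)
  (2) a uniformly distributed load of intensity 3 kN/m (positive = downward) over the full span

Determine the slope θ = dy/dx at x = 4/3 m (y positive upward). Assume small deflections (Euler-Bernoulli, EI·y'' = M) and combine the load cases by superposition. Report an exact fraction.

Load 1 — triangular load w₀=-12 kN/m (0→w₀ over full span):
  θ_1 = -w₀(7L⁴-30L²x²+15x⁴)/(360LEI) = -(-12)·(7·4⁴-30·4²·(4/3)²+15·(4/3)⁴)/(360·4·100000) = 104/1265625 rad
Load 2 — uniform load w=3 kN/m over full span:
  θ_2 = -w(L³-6Lx²+4x³)/(24EI) = -3·(4³-6·4·(4/3)²+4·(4/3)³)/(24·100000) = -13/337500 rad
Superposition: θ = Σ θ_i = 221/5062500 rad ≈ 0.000044 rad

θ(4/3) = 221/5062500 rad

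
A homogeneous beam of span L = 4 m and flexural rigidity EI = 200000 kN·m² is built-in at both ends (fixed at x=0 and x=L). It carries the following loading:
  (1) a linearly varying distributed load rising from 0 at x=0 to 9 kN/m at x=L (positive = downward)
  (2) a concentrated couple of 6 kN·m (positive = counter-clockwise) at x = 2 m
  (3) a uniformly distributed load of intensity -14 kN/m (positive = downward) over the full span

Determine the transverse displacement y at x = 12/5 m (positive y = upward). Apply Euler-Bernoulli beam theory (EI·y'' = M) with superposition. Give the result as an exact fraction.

Load 1 — triangular load w₀=9 kN/m (0→w₀ over full span):
  y_1 = -w₀x²(L-x)²(x+2L)/(120LEI) = -9·(12/5)²·(4-(12/5))²·((12/5)+2·4)/(120·4·200000) = -702/48828125 m
Load 2 — applied couple M₀=6 kN·m at a=2 m (b=L-a=2):
  y_2 = (R_Ax³/6 - M_Ax²/2 - M₀(x-a)²/2)/EI  [x>a] with R_A=9/4, M_A=3/2 = ((9/4)·(12/5)³/6 - (3/2)·(12/5)²/2 - 6·((12/5)-2)²/2)/200000 = 3/1562500 m
Load 3 — uniform load w=-14 kN/m over full span:
  y_3 = -wx²(L-x)²/(24EI) = -(-14)·(12/5)²·(4-(12/5))²/(24·200000) = 84/1953125 m
Superposition: y = Σ y_i = 5967/195312500 m ≈ 0.000031 m

y(12/5) = 5967/195312500 m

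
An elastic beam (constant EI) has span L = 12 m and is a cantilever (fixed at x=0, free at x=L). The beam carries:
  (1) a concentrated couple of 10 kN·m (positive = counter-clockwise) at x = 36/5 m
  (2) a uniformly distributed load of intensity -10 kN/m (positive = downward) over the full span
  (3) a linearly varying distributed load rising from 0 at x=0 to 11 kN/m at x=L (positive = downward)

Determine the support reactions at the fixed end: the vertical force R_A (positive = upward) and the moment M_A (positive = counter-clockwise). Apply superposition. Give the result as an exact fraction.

R_A = -54 kN, M_A = -202 kN·m

Load 1 — applied couple M₀=10 kN·m at a=36/5 m (b=L-a=24/5):
  R_A = 0 kN
  M_A = -M₀ = -10 kN·m
Load 2 — uniform load w=-10 kN/m over full span:
  R_A = wL = (-10)·12 = -120 kN
  M_A = wL²/2 = (-10)·12²/2 = -720 kN·m
Load 3 — triangular load w₀=11 kN/m (0→w₀ over full span):
  R_A = w₀L/2 = 11·12/2 = 66 kN
  M_A = w₀L²/3 = 11·12²/3 = 528 kN·m
Superposition: R_A = -54 kN, M_A = -202 kN·m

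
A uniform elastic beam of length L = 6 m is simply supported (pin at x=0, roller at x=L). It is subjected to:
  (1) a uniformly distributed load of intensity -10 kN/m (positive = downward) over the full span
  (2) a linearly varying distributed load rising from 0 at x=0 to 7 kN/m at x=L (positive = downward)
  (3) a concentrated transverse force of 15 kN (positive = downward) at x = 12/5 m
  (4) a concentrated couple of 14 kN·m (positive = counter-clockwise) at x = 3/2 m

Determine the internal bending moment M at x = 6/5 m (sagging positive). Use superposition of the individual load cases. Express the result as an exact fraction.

M(6/5) = -892/125 kN·m

Load 1 — uniform load w=-10 kN/m over full span:
  M_1 = wx(L-x)/2 = (-10)·(6/5)·(6-(6/5))/2 = -144/5 kN·m
Load 2 — triangular load w₀=7 kN/m (0→w₀ over full span):
  M_2 = w₀Lx/6 - w₀x³/(6L) = 7·6·(6/5)/6 - 7·(6/5)³/(6·6) = 1008/125 kN·m
Load 3 — point force P=15 kN at a=12/5 m (b=L-a=18/5):
  M_3 = Pbx/L  [x≤a] = 15·(18/5)·(6/5)/6 = 54/5 kN·m
Load 4 — applied couple M₀=14 kN·m at a=3/2 m (b=L-a=9/2):
  M_4 = M₀x/L  [x≤a] = 14·(6/5)/6 = 14/5 kN·m
Superposition: M = Σ M_i = -892/125 kN·m ≈ -7.136000 kN·m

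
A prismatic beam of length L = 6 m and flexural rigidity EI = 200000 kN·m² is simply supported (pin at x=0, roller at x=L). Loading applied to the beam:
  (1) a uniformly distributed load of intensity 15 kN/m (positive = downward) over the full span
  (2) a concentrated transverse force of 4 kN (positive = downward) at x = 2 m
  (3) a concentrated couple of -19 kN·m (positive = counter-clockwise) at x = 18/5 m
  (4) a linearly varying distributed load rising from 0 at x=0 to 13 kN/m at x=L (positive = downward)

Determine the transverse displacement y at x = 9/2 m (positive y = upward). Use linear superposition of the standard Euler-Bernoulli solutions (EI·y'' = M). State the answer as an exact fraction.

Load 1 — uniform load w=15 kN/m over full span:
  y_1 = -wx(L³-2Lx²+x³)/(24EI) = -15·(9/2)·(6³-2·6·(9/2)²+(9/2)³)/(24·200000) = -4617/5120000 m
Load 2 — point force P=4 kN at a=2 m (b=L-a=4):
  y_2 = -Pa(L-x)(2Lx-a²-x²)/(6LEI)  [x>a] = -4·2·(6-(9/2))·(2·6·(9/2)-2²-(9/2)²)/(6·6·200000) = -119/2400000 m
Load 3 — applied couple M₀=-19 kN·m at a=18/5 m (b=L-a=12/5):
  y_3 = (M₀x³/(6L)-M₀(x-a)²/2+C₁x)/EI  [x>a] with C₁=M₀(3b²-L²)/(6L)=247/25 = ((-19)·(9/2)³/(6·6)-(-19)·((9/2)-(18/5))²/2+(247/25)·(9/2))/200000 = 3249/160000000 m
Load 4 — triangular load w₀=13 kN/m (0→w₀ over full span):
  y_4 = -w₀x(7L⁴-10L²x²+3x⁴)/(360LEI) = -13·(9/2)·(7·6⁴-10·6²·(9/2)²+3·(9/2)⁴)/(360·6·200000) = -41769/102400000 m
Superposition: y = Σ y_i = -10283023/7680000000 m ≈ -0.001339 m

y(9/2) = -10283023/7680000000 m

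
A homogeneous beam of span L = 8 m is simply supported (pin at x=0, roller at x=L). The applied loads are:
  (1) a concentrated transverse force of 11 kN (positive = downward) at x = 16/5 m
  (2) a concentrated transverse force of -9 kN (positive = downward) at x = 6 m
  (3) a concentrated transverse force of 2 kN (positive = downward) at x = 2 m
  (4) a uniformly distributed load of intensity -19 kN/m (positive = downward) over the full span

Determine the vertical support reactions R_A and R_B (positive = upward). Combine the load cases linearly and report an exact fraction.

Load 1 — point force P=11 kN at a=16/5 m (b=L-a=24/5):
  R_A = Pb/L = 11·(24/5)/8 = 33/5 kN
  R_B = Pa/L = 11·(16/5)/8 = 22/5 kN
Load 2 — point force P=-9 kN at a=6 m (b=L-a=2):
  R_A = Pb/L = (-9)·2/8 = -9/4 kN
  R_B = Pa/L = (-9)·6/8 = -27/4 kN
Load 3 — point force P=2 kN at a=2 m (b=L-a=6):
  R_A = Pb/L = 2·6/8 = 3/2 kN
  R_B = Pa/L = 2·2/8 = 1/2 kN
Load 4 — uniform load w=-19 kN/m over full span:
  R_A = wL/2 = (-19)·8/2 = -76 kN
  R_B = wL/2 = (-19)·8/2 = -76 kN
Superposition: R_A = -1403/20 kN, R_B = -1557/20 kN

R_A = -1403/20 kN, R_B = -1557/20 kN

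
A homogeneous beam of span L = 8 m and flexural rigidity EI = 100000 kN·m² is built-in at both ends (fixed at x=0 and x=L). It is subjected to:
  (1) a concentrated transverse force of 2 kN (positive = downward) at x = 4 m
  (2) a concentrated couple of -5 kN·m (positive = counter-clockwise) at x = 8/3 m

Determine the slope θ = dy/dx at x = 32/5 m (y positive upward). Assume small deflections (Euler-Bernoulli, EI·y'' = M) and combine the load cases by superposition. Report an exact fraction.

θ(32/5) = 11/312500 rad

Load 1 — point force P=2 kN at a=4 m (b=L-a=4):
  θ_1 = Pa²(L-x)(2bL-(3b+a)(L-x))/(2L³EI)  [x>a] = 2·4²·(8-(32/5))·(2·4·8-(3·4+4)·(8-(32/5)))/(2·8³·100000) = 3/156250 rad
Load 2 — applied couple M₀=-5 kN·m at a=8/3 m (b=L-a=16/3):
  θ_2 = (R_Ax²/2 - M_Ax - M₀(x-a))/EI  [x>a] with R_A=-5/6, M_A=0 = ((-5/6)·(32/5)²/2 - 0·(32/5) - (-5)·((32/5)-(8/3)))/100000 = 1/62500 rad
Superposition: θ = Σ θ_i = 11/312500 rad ≈ 0.000035 rad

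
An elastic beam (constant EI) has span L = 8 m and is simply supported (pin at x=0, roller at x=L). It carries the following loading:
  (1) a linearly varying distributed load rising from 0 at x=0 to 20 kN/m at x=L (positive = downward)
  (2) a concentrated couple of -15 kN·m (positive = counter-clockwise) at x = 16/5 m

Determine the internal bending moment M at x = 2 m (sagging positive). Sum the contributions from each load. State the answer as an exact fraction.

M(2) = 185/4 kN·m

Load 1 — triangular load w₀=20 kN/m (0→w₀ over full span):
  M_1 = w₀Lx/6 - w₀x³/(6L) = 20·8·2/6 - 20·2³/(6·8) = 50 kN·m
Load 2 — applied couple M₀=-15 kN·m at a=16/5 m (b=L-a=24/5):
  M_2 = M₀x/L  [x≤a] = (-15)·2/8 = -15/4 kN·m
Superposition: M = Σ M_i = 185/4 kN·m ≈ 46.250000 kN·m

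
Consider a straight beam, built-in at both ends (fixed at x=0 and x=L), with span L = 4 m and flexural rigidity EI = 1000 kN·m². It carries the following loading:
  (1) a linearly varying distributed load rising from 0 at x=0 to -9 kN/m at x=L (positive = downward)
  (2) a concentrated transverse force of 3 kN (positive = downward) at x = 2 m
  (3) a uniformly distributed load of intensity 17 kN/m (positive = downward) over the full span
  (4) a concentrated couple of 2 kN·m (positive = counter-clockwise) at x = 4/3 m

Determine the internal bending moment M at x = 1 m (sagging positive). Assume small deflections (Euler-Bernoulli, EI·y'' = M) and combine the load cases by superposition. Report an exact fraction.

Load 1 — triangular load w₀=-9 kN/m (0→w₀ over full span):
  M_1 = 3w₀Lx/20 - w₀L²/30 - w₀x³/(6L) = 3·(-9)·4·1/20 - (-9)·4²/30 - (-9)·1³/(6·4) = -9/40 kN·m
Load 2 — point force P=3 kN at a=2 m (b=L-a=2):
  M_2 = Pb²(3a+b)x/L³ - Pab²/L²  [x≤a] = 3·2²·(3·2+2)·1/4³ - 3·2·2²/4² = 0 kN·m
Load 3 — uniform load w=17 kN/m over full span:
  M_3 = wLx/2 - wL²/12 - wx²/2 = 17·4·1/2 - 17·4²/12 - 17·1²/2 = 17/6 kN·m
Load 4 — applied couple M₀=2 kN·m at a=4/3 m (b=L-a=8/3):
  M_4 = R_Ax - M_A  [x≤a] with R_A=2/3, M_A=0 = (2/3)·1 - 0 = 2/3 kN·m
Superposition: M = Σ M_i = 131/40 kN·m ≈ 3.275000 kN·m

M(1) = 131/40 kN·m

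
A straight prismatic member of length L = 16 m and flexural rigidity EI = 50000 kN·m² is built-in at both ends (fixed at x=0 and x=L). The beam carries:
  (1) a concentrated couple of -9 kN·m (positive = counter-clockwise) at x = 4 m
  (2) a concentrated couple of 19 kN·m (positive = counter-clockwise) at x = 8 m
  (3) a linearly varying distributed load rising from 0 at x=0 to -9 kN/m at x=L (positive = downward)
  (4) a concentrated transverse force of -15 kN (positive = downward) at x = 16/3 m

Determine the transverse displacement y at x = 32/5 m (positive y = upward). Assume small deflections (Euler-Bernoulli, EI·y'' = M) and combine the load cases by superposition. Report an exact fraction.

y(32/5) = 1698229/97656250 m

Load 1 — applied couple M₀=-9 kN·m at a=4 m (b=L-a=12):
  y_1 = (R_Ax³/6 - M_Ax²/2 - M₀(x-a)²/2)/EI  [x>a] with R_A=-81/128, M_A=27/16 = ((-81/128)·(32/5)³/6 - (27/16)·(32/5)²/2 - (-9)·((32/5)-4)²/2)/50000 = -567/781250 m
Load 2 — applied couple M₀=19 kN·m at a=8 m (b=L-a=8):
  y_2 = (R_Ax³/6 - M_Ax²/2)/EI  [x≤a] with R_A=57/32, M_A=19/4 = ((57/32)·(32/5)³/6 - (19/4)·(32/5)²/2)/50000 = -152/390625 m
Load 3 — triangular load w₀=-9 kN/m (0→w₀ over full span):
  y_3 = -w₀x²(L-x)²(x+2L)/(120LEI) = -(-9)·(32/5)²·(16-(32/5))²·((32/5)+2·16)/(120·16·50000) = 663552/48828125 m
Load 4 — point force P=-15 kN at a=16/3 m (b=L-a=32/3):
  y_4 = -Pa²(L-x)²(3bL-(3b+a)(L-x))/(6L³EI)  [x>a] = -(-15)·(16/3)²·(16-(32/5))²·(3·(32/3)·16-(3·(32/3)+(16/3))·(16-(32/5)))/(6·16³·50000) = 384/78125 m
Superposition: y = Σ y_i = 1698229/97656250 m ≈ 0.017390 m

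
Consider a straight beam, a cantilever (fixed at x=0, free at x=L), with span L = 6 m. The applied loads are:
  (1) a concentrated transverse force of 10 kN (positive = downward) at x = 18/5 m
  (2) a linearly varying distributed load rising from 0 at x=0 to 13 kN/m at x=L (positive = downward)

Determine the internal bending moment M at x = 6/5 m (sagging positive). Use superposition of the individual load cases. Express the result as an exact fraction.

M(6/5) = -16728/125 kN·m

Load 1 — point force P=10 kN at a=18/5 m (b=L-a=12/5):
  M_1 = -P(a-x)  [x≤a] = -10·((18/5)-(6/5)) = -24 kN·m
Load 2 — triangular load w₀=13 kN/m (0→w₀ over full span):
  M_2 = w₀Lx/2 - w₀L²/3 - w₀x³/(6L) = 13·6·(6/5)/2 - 13·6²/3 - 13·(6/5)³/(6·6) = -13728/125 kN·m
Superposition: M = Σ M_i = -16728/125 kN·m ≈ -133.824000 kN·m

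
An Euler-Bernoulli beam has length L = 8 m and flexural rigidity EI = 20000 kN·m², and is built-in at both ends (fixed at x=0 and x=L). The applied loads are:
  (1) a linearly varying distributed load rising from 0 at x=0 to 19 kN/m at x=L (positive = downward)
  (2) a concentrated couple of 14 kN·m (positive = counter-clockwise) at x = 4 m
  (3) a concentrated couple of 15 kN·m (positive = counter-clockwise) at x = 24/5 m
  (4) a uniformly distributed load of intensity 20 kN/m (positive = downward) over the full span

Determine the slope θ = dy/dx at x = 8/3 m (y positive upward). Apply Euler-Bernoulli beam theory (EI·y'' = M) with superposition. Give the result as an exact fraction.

Load 1 — triangular load w₀=19 kN/m (0→w₀ over full span):
  θ_1 = -w₀(2x(L-x)(L-2x)(x+2L)+x²(L-x)²)/(120LEI) = -19·(2·(8/3)·(8-(8/3))·(8-2·(8/3))·((8/3)+2·8)+(8/3)²·(8-(8/3))²)/(120·8·20000) = -1216/759375 rad
Load 2 — applied couple M₀=14 kN·m at a=4 m (b=L-a=4):
  θ_2 = (R_Ax²/2 - M_Ax)/EI  [x≤a] with R_A=21/8, M_A=7/2 = ((21/8)·(8/3)²/2 - (7/2)·(8/3))/20000 = 0 rad
Load 3 — applied couple M₀=15 kN·m at a=24/5 m (b=L-a=16/5):
  θ_3 = (R_Ax²/2 - M_Ax)/EI  [x≤a] with R_A=27/10, M_A=24/5 = ((27/10)·(8/3)²/2 - (24/5)·(8/3))/20000 = -1/6250 rad
Load 4 — uniform load w=20 kN/m over full span:
  θ_4 = -wx(L-x)(L-2x)/(12EI) = -20·(8/3)·(8-(8/3))·(8-2·(8/3))/(12·20000) = -32/10125 rad
Superposition: θ = Σ θ_i = -299/60750 rad ≈ -0.004922 rad

θ(8/3) = -299/60750 rad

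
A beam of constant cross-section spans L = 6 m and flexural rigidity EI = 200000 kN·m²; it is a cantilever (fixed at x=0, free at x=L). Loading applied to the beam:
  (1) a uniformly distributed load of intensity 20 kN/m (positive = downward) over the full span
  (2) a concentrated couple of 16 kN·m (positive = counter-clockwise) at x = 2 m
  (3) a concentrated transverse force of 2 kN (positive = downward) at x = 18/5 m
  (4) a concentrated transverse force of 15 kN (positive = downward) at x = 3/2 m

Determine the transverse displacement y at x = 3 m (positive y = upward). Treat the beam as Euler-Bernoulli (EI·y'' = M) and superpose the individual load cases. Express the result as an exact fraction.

Load 1 — uniform load w=20 kN/m over full span:
  y_1 = -wx²(x²-4Lx+6L²)/(24EI) = -20·3²·(3²-4·6·3+6·6²)/(24·200000) = -459/80000 m
Load 2 — applied couple M₀=16 kN·m at a=2 m (b=L-a=4):
  y_2 = M₀a(2x-a)/(2EI)  [x>a] = 16·2·(2·3-2)/(2·200000) = 1/3125 m
Load 3 — point force P=2 kN at a=18/5 m (b=L-a=12/5):
  y_3 = -Px²(3a-x)/(6EI)  [x≤a] = -2·3²·(3·(18/5)-3)/(6·200000) = -117/1000000 m
Load 4 — point force P=15 kN at a=3/2 m (b=L-a=9/2):
  y_4 = -Pa²(3x-a)/(6EI)  [x>a] = -15·(3/2)²·(3·3-(3/2))/(6·200000) = -27/128000 m
Superposition: y = Σ y_i = -91927/16000000 m ≈ -0.005745 m

y(3) = -91927/16000000 m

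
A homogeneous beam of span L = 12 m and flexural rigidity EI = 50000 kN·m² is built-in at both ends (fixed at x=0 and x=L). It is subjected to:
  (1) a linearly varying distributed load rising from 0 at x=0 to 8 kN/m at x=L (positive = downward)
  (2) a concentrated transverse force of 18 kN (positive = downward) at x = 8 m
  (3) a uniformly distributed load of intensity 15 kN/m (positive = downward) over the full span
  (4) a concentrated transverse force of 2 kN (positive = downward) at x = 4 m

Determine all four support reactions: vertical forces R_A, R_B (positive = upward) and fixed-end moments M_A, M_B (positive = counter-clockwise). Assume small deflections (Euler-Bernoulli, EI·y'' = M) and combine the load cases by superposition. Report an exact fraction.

Load 1 — triangular load w₀=8 kN/m (0→w₀ over full span):
  R_A = 3w₀L/20 = 3·8·12/20 = 72/5 kN
  M_A = w₀L²/30 = 8·12²/30 = 192/5 kN·m
  R_B = 7w₀L/20 = 7·8·12/20 = 168/5 kN
  M_B = -w₀L²/20 = -8·12²/20 = -288/5 kN·m
Load 2 — point force P=18 kN at a=8 m (b=L-a=4):
  R_A = Pb²(3a+b)/L³ = 18·4²·(3·8+4)/12³ = 14/3 kN
  M_A = Pab²/L² = 18·8·4²/12² = 16 kN·m
  R_B = Pa²(a+3b)/L³ = 18·8²·(8+3·4)/12³ = 40/3 kN
  M_B = -Pa²b/L² = -18·8²·4/12² = -32 kN·m
Load 3 — uniform load w=15 kN/m over full span:
  R_A = wL/2 = 15·12/2 = 90 kN
  M_A = wL²/12 = 15·12²/12 = 180 kN·m
  R_B = wL/2 = 15·12/2 = 90 kN
  M_B = -wL²/12 = -15·12²/12 = -180 kN·m
Load 4 — point force P=2 kN at a=4 m (b=L-a=8):
  R_A = Pb²(3a+b)/L³ = 2·8²·(3·4+8)/12³ = 40/27 kN
  M_A = Pab²/L² = 2·4·8²/12² = 32/9 kN·m
  R_B = Pa²(a+3b)/L³ = 2·4²·(4+3·8)/12³ = 14/27 kN
  M_B = -Pa²b/L² = -2·4²·8/12² = -16/9 kN·m
Superposition: R_A = 14924/135 kN, M_A = 10708/45 kN·m, R_B = 18556/135 kN, M_B = -12212/45 kN·m

R_A = 14924/135 kN, M_A = 10708/45 kN·m, R_B = 18556/135 kN, M_B = -12212/45 kN·m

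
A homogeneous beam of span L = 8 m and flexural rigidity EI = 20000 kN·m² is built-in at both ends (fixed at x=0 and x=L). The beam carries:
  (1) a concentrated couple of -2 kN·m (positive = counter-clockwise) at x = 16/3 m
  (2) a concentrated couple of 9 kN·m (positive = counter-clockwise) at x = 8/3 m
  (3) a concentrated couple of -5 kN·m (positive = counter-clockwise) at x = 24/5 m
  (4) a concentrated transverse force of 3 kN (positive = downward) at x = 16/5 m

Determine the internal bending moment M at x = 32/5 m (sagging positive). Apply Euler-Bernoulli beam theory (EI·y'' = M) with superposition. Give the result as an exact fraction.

Load 1 — applied couple M₀=-2 kN·m at a=16/3 m (b=L-a=8/3):
  M_1 = R_Ax - M_A - M₀  [x>a] with R_A=-1/3, M_A=-2/3 = (-1/3)·(32/5) - (-2/3) - (-2) = 8/15 kN·m
Load 2 — applied couple M₀=9 kN·m at a=8/3 m (b=L-a=16/3):
  M_2 = R_Ax - M_A - M₀  [x>a] with R_A=3/2, M_A=0 = (3/2)·(32/5) - 0 - 9 = 3/5 kN·m
Load 3 — applied couple M₀=-5 kN·m at a=24/5 m (b=L-a=16/5):
  M_3 = R_Ax - M_A - M₀  [x>a] with R_A=-9/10, M_A=-8/5 = (-9/10)·(32/5) - (-8/5) - (-5) = 21/25 kN·m
Load 4 — point force P=3 kN at a=16/5 m (b=L-a=24/5):
  M_4 = Pa²(a+3b)(L-x)/L³ - Pa²b/L²  [x>a] = 3·(16/5)²·((16/5)+3·(24/5))·(8-(32/5))/8³ - 3·(16/5)²·(24/5)/8² = -384/625 kN·m
Superposition: M = Σ M_i = 2548/1875 kN·m ≈ 1.358933 kN·m

M(32/5) = 2548/1875 kN·m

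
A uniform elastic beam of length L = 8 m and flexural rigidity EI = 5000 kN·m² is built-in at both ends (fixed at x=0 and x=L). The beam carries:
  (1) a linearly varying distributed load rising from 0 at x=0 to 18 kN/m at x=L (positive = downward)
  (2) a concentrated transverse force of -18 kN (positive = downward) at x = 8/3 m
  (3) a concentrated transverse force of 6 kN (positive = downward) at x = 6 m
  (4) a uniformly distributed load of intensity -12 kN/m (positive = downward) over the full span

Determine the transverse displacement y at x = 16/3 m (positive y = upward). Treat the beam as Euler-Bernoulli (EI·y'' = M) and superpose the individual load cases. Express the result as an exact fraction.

Load 1 — triangular load w₀=18 kN/m (0→w₀ over full span):
  y_1 = -w₀x²(L-x)²(x+2L)/(120LEI) = -18·(16/3)²·(8-(16/3))²·((16/3)+2·8)/(120·8·5000) = -4096/253125 m
Load 2 — point force P=-18 kN at a=8/3 m (b=L-a=16/3):
  y_2 = -Pa²(L-x)²(3bL-(3b+a)(L-x))/(6L³EI)  [x>a] = -(-18)·(8/3)²·(8-(16/3))²·(3·(16/3)·8-(3·(16/3)+(8/3))·(8-(16/3)))/(6·8³·5000) = 704/151875 m
Load 3 — point force P=6 kN at a=6 m (b=L-a=2):
  y_3 = -Pb²x²(3aL-(3a+b)x)/(6L³EI)  [x≤a] = -6·2²·(16/3)²·(3·6·8-(3·6+2)·(16/3))/(6·8³·5000) = -28/16875 m
Load 4 — uniform load w=-12 kN/m over full span:
  y_4 = -wx²(L-x)²/(24EI) = -(-12)·(16/3)²·(8-(16/3))²/(24·5000) = 1024/50625 m
Superposition: y = Σ y_i = 5332/759375 m ≈ 0.007022 m

y(16/3) = 5332/759375 m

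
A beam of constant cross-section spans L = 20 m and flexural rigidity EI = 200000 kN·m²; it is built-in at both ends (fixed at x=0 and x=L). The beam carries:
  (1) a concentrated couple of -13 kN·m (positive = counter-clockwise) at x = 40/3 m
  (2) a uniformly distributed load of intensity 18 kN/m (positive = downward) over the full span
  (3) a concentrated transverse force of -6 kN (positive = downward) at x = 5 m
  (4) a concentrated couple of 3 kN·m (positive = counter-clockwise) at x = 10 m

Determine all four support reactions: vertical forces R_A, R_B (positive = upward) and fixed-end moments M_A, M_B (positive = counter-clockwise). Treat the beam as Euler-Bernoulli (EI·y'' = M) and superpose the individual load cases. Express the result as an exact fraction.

Load 1 — applied couple M₀=-13 kN·m at a=40/3 m (b=L-a=20/3):
  R_A = 6M₀ab/L³ = 6·(-13)·(40/3)·(20/3)/20³ = -13/15 kN
  M_A = M₀b(2a-b)/L² = (-13)·(20/3)·(2·(40/3)-(20/3))/20² = -13/3 kN·m
  R_B = -6M₀ab/L³ = -6·(-13)·(40/3)·(20/3)/20³ = 13/15 kN
  M_B = M₀a(2b-a)/L² = (-13)·(40/3)·(2·(20/3)-(40/3))/20² = 0 kN·m
Load 2 — uniform load w=18 kN/m over full span:
  R_A = wL/2 = 18·20/2 = 180 kN
  M_A = wL²/12 = 18·20²/12 = 600 kN·m
  R_B = wL/2 = 18·20/2 = 180 kN
  M_B = -wL²/12 = -18·20²/12 = -600 kN·m
Load 3 — point force P=-6 kN at a=5 m (b=L-a=15):
  R_A = Pb²(3a+b)/L³ = (-6)·15²·(3·5+15)/20³ = -81/16 kN
  M_A = Pab²/L² = (-6)·5·15²/20² = -135/8 kN·m
  R_B = Pa²(a+3b)/L³ = (-6)·5²·(5+3·15)/20³ = -15/16 kN
  M_B = -Pa²b/L² = -(-6)·5²·15/20² = 45/8 kN·m
Load 4 — applied couple M₀=3 kN·m at a=10 m (b=L-a=10):
  R_A = 6M₀ab/L³ = 6·3·10·10/20³ = 9/40 kN
  M_A = M₀b(2a-b)/L² = 3·10·(2·10-10)/20² = 3/4 kN·m
  R_B = -6M₀ab/L³ = -6·3·10·10/20³ = -9/40 kN
  M_B = M₀a(2b-a)/L² = 3·10·(2·10-10)/20² = 3/4 kN·m
Superposition: R_A = 41831/240 kN, M_A = 13909/24 kN·m, R_B = 43129/240 kN, M_B = -4749/8 kN·m

R_A = 41831/240 kN, M_A = 13909/24 kN·m, R_B = 43129/240 kN, M_B = -4749/8 kN·m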